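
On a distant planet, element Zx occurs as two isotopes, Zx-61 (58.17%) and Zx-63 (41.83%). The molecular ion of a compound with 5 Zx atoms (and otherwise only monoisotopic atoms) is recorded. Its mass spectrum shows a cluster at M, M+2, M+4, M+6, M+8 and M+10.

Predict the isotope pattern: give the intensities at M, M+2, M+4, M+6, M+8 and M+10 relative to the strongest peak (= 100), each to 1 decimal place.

Each Zx atom is independently Zx-61 (p = 0.5817) or Zx-63 (q = 0.4183); the cluster is the binomial expansion (p + q)^5.
P(M) = 0.5817^5 = 0.066603
P(M+2) = 5 × 0.5817^4 × 0.4183^1 = 0.239472
P(M+4) = 10 × 0.5817^3 × 0.4183^2 = 0.344408
P(M+6) = 10 × 0.5817^2 × 0.4183^3 = 0.247663
P(M+8) = 5 × 0.5817^1 × 0.4183^4 = 0.089047
P(M+10) = 0.4183^5 = 0.012807
The M+4 peak is largest (0.344408); scaling to 100 gives 19.3 : 69.5 : 100.0 : 71.9 : 25.9 : 3.7.

19.3 : 69.5 : 100.0 : 71.9 : 25.9 : 3.7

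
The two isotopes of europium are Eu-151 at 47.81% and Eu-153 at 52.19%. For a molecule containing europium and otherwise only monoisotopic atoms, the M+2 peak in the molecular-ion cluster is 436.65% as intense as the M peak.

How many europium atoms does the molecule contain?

4

The M+2/M ratio from n Eu atoms is n · q/p = n · 0.5219/0.4781.
n = 4.3665 × 0.4781/0.5219 = 4.00 ≈ 4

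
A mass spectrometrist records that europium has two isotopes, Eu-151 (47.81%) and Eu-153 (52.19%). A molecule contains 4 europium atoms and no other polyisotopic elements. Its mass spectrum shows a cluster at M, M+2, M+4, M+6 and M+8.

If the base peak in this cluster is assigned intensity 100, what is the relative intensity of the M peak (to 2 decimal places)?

Binomial terms of (0.4781 + 0.5219)^4: M 0.0522, M+2 0.2281, M+4 0.3736, M+6 0.2719, M+8 0.0742 → M+4 is the base peak.
P(M+4) = C(4,2) × 0.4781^2 × 0.5219^2 = 6 × 0.22857961 × 0.27237961 = 0.373563 (base)
P(M) = C(4,0) × 0.4781^4 × 0.5219^0 = 1 × 0.05224864 × 1.0000 = 0.052249
Relative intensity = 0.052249 / 0.373563 × 100 = 13.99

13.99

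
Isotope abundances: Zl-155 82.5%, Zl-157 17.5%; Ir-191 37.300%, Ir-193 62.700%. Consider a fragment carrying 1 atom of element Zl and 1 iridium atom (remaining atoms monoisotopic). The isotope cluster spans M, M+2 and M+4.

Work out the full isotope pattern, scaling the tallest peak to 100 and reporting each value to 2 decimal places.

Element Zl pattern (n=1): 0.8250 : 0.1750
Iridium pattern (n=1): 0.3730 : 0.6270
Convolve the two distributions (both contribute in 2-u steps):
  M: 0.8250×0.3730 = 0.307725
  M+2: 0.8250×0.6270 + 0.1750×0.3730 = 0.582550
  M+4: 0.1750×0.6270 = 0.109725
Scale to base peak (0.582550) = 100: 52.82 : 100.00 : 18.84

52.82 : 100.00 : 18.84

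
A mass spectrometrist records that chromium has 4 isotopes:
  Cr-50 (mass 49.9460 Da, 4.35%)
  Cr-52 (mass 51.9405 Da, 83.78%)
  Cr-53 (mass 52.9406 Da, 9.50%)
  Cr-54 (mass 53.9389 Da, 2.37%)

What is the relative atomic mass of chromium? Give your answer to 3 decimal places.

Ar = Σ fᵢ·mᵢ = 0.0435 × 49.9460 + 0.8378 × 51.9405 + 0.0950 × 52.9406 + 0.0237 × 53.9389
= 2.17265 + 43.51575 + 5.02936 + 1.27835 = 51.99611 Da

51.996 Da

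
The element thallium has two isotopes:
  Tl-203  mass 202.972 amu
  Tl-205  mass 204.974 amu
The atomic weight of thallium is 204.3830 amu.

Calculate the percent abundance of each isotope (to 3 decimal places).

Let x be the fractional abundance of Tl-203; then Tl-205 has abundance 1 − x.
202.972·x + 204.974·(1 − x) = 204.3830
(202.972 − 204.974)·x = 204.3830 − 204.974
x = -0.5910 / -2.002 = 0.29520 → 29.520% Tl-203, 70.480% Tl-205.

Tl-203: 29.520%, Tl-205: 70.480%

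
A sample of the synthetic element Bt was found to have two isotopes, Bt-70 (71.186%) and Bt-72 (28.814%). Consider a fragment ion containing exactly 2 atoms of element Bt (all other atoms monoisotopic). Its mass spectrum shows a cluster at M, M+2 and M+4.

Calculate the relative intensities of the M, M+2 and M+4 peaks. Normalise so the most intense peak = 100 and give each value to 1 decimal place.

100.0 : 81.0 : 16.4

Each Bt atom is independently Bt-70 (p = 0.71186) or Bt-72 (q = 0.28814); the cluster is the binomial expansion (p + q)^2.
P(M) = 0.71186^2 = 0.506745
P(M+2) = 2 × 0.71186^1 × 0.28814^1 = 0.410231
P(M+4) = 0.28814^2 = 0.083025
The M peak is largest (0.506745); scaling to 100 gives 100.0 : 81.0 : 16.4.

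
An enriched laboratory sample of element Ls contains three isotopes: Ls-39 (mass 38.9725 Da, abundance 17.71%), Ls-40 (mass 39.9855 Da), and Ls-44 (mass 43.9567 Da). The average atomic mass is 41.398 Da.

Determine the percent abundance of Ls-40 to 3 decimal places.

The remaining 82.29% is split between Ls-40 (fraction x) and Ls-44 (fraction 0.8229 − x).
Substituting: 39.9855x + 43.9567(0.8229 − x) = 34.49597025
(39.9855 − 43.9567)x = -1.67599818  ⇒  x = 0.42204, y = 0.40086
Ls-40: 42.204%, Ls-44: 40.086%.

42.204%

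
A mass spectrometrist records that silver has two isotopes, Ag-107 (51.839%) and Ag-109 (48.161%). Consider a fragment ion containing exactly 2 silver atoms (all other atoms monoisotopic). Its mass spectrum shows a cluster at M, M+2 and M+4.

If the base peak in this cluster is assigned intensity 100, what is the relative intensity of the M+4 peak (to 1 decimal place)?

Binomial terms of (0.51839 + 0.48161)^2: M 0.2687, M+2 0.4993, M+4 0.2319 → M+2 is the base peak.
P(M+2) = C(2,1) × 0.51839^1 × 0.48161^1 = 2 × 0.51839 × 0.48161 = 0.499324 (base)
P(M+4) = C(2,2) × 0.51839^0 × 0.48161^2 = 1 × 1.0000 × 0.23194819 = 0.231948
Relative intensity = 0.231948 / 0.499324 × 100 = 46.5

46.5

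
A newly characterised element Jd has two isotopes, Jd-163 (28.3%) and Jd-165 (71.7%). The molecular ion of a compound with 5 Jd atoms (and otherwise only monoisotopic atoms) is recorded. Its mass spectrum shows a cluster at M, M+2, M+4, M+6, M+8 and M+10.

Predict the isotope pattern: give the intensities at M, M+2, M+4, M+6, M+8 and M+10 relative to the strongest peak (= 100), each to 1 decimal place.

0.5 : 6.1 : 31.2 : 78.9 : 100.0 : 50.7

Each Jd atom is independently Jd-163 (p = 0.283) or Jd-165 (q = 0.717); the cluster is the binomial expansion (p + q)^5.
P(M) = 0.283^5 = 0.001815
P(M+2) = 5 × 0.283^4 × 0.717^1 = 0.022995
P(M+4) = 10 × 0.283^3 × 0.717^2 = 0.116519
P(M+6) = 10 × 0.283^2 × 0.717^3 = 0.295210
P(M+8) = 5 × 0.283^1 × 0.717^4 = 0.373967
P(M+10) = 0.717^5 = 0.189494
The M+8 peak is largest (0.373967); scaling to 100 gives 0.5 : 6.1 : 31.2 : 78.9 : 100.0 : 50.7.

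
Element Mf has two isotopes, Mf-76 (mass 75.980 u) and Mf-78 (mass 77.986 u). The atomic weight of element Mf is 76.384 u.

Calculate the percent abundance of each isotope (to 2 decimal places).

Let x be the fractional abundance of Mf-76; then Mf-78 has abundance 1 − x.
75.980·x + 77.986·(1 − x) = 76.384
(75.980 − 77.986)·x = 76.384 − 77.986
x = -1.602 / -2.006 = 0.79860 → 79.86% Mf-76, 20.14% Mf-78.

Mf-76: 79.86%, Mf-78: 20.14%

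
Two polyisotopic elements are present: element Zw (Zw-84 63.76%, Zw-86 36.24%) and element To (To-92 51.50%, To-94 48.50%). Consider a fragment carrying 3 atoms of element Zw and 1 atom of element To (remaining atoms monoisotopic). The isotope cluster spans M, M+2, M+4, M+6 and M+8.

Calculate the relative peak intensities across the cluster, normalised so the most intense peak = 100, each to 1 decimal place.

37.8 : 100.0 : 97.3 : 41.4 : 6.5

Element Zw pattern (n=3): 0.25920593 : 0.4419835 : 0.25121522 : 0.04759535
Element To pattern (n=1): 0.5150 : 0.4850
Convolve the two distributions (both contribute in 2-u steps):
  M: 0.25920593×0.5150 = 0.133491
  M+2: 0.25920593×0.4850 + 0.4419835×0.5150 = 0.353336
  M+4: 0.4419835×0.4850 + 0.25121522×0.5150 = 0.343738
  M+6: 0.25121522×0.4850 + 0.04759535×0.5150 = 0.146351
  M+8: 0.04759535×0.4850 = 0.023084
Scale to base peak (0.353336) = 100: 37.8 : 100.0 : 97.3 : 41.4 : 6.5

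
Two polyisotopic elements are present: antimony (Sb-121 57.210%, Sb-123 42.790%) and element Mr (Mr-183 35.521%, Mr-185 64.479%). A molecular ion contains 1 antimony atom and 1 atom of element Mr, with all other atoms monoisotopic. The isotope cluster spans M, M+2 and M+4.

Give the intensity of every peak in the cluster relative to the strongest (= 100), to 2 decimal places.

39.01 : 100.00 : 52.97

Antimony pattern (n=1): 0.5721 : 0.4279
Element Mr pattern (n=1): 0.35521 : 0.64479
Convolve the two distributions (both contribute in 2-u steps):
  M: 0.5721×0.35521 = 0.203216
  M+2: 0.5721×0.64479 + 0.4279×0.35521 = 0.520879
  M+4: 0.4279×0.64479 = 0.275906
Scale to base peak (0.520879) = 100: 39.01 : 100.00 : 52.97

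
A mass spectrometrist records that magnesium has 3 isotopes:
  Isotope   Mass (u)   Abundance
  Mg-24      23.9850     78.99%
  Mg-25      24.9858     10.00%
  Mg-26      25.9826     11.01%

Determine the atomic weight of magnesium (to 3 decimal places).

24.305 u

Weight each isotope mass by its fractional abundance: 0.7899 × 23.9850 + 0.1000 × 24.9858 + 0.1101 × 25.9826
= 18.94575 + 2.49858 + 2.86068 = 24.30501 u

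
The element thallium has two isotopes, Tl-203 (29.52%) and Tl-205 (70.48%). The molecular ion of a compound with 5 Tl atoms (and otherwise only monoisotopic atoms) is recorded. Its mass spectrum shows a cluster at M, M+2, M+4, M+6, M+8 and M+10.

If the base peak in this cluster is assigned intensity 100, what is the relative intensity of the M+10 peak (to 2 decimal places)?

Term probabilities: M 0.0022, M+2 0.0268, M+4 0.1278, M+6 0.3051, M+8 0.3642, M+10 0.1739. Base peak = M+8.
P(M+8) = C(5,4) × 0.2952^1 × 0.7048^4 = 5 × 0.2952 × 0.24675365 = 0.364208 (base)
P(M+10) = C(5,5) × 0.2952^0 × 0.7048^5 = 1 × 1.0000 × 0.17391197 = 0.173912
Relative intensity = 0.173912 / 0.364208 × 100 = 47.75

47.75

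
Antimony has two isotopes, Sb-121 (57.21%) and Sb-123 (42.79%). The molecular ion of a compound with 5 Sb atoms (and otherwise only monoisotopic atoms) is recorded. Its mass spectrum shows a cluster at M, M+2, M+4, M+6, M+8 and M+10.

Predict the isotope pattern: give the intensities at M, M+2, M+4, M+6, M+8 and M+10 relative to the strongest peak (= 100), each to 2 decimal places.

17.88 : 66.85 : 100.00 : 74.79 : 27.97 : 4.18

The 5 Sb atoms are independent, so intensities follow the terms of (0.5721 + 0.4279)^5.
P(M) = 0.5721^5 = 0.061286
P(M+2) = 5 × 0.5721^4 × 0.4279^1 = 0.229192
P(M+4) = 10 × 0.5721^3 × 0.4279^2 = 0.342847
P(M+6) = 10 × 0.5721^2 × 0.4279^3 = 0.256431
P(M+8) = 5 × 0.5721^1 × 0.4279^4 = 0.095898
P(M+10) = 0.4279^5 = 0.014345
The M+4 peak is largest (0.342847); scaling to 100 gives 17.88 : 66.85 : 100.00 : 74.79 : 27.97 : 4.18.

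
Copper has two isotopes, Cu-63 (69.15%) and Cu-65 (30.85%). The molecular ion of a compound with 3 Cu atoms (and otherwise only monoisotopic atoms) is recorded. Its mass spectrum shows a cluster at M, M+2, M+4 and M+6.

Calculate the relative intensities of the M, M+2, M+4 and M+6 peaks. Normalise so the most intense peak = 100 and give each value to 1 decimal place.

74.7 : 100.0 : 44.6 : 6.6

The 3 Cu atoms are independent, so intensities follow the terms of (0.6915 + 0.3085)^3.
P(M) = 0.6915^3 = 0.330656
P(M+2) = 3 × 0.6915^2 × 0.3085^1 = 0.442548
P(M+4) = 3 × 0.6915^1 × 0.3085^2 = 0.197435
P(M+6) = 0.3085^3 = 0.029361
The M+2 peak is largest (0.442548); scaling to 100 gives 74.7 : 100.0 : 44.6 : 6.6.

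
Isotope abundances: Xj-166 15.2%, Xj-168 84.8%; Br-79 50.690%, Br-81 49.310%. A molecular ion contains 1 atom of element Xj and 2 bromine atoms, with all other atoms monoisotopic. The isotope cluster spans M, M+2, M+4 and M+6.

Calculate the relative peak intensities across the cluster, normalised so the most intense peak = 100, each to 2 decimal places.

8.47 : 63.76 : 100.00 : 44.74

Element Xj pattern (n=1): 0.1520 : 0.8480
Bromine pattern (n=2): 0.25694761 : 0.49990478 : 0.24314761
Convolve the two distributions (both contribute in 2-u steps):
  M: 0.1520×0.25694761 = 0.039056
  M+2: 0.1520×0.49990478 + 0.8480×0.25694761 = 0.293877
  M+4: 0.1520×0.24314761 + 0.8480×0.49990478 = 0.460878
  M+6: 0.8480×0.24314761 = 0.206189
Scale to base peak (0.460878) = 100: 8.47 : 63.76 : 100.00 : 44.74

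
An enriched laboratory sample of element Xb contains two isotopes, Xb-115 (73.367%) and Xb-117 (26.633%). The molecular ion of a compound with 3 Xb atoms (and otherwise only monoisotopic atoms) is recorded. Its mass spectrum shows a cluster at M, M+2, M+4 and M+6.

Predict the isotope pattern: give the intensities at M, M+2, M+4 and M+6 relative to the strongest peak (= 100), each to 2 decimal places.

Each Xb atom is independently Xb-115 (p = 0.73367) or Xb-117 (q = 0.26633); the cluster is the binomial expansion (p + q)^3.
P(M) = 0.73367^3 = 0.394914
P(M+2) = 3 × 0.73367^2 × 0.26633^1 = 0.430074
P(M+4) = 3 × 0.73367^1 × 0.26633^2 = 0.156121
P(M+6) = 0.26633^3 = 0.018891
The M+2 peak is largest (0.430074); scaling to 100 gives 91.82 : 100.00 : 36.30 : 4.39.

91.82 : 100.00 : 36.30 : 4.39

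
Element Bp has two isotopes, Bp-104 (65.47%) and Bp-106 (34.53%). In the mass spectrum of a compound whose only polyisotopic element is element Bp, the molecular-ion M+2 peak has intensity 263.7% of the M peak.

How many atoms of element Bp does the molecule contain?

5

The M+2/M ratio from n Bp atoms is n · q/p = n · 0.3453/0.6547.
n = 2.637 × 0.6547/0.3453 = 5.00 ≈ 5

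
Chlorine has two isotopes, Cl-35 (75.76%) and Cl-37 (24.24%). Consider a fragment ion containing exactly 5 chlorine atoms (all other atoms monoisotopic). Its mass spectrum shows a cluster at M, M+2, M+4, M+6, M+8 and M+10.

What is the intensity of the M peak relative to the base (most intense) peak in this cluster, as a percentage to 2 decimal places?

62.51%

Binomial terms of (0.7576 + 0.2424)^5: M 0.2496, M+2 0.3993, M+4 0.2555, M+6 0.0817, M+8 0.0131, M+10 0.0008 → M+2 is the base peak.
P(M+2) = C(5,1) × 0.7576^4 × 0.2424^1 = 5 × 0.32942751 × 0.2424 = 0.399266 (base)
P(M) = C(5,0) × 0.7576^5 × 0.2424^0 = 1 × 0.24957428 × 1.0000 = 0.249574
Relative intensity = 0.249574 / 0.399266 × 100 = 62.51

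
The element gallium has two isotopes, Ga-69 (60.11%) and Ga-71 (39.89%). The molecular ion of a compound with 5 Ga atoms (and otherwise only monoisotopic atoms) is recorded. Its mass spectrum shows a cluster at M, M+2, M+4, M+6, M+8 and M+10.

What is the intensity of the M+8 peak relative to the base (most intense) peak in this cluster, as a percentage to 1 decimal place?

22.0%

Term probabilities: M 0.0785, M+2 0.2604, M+4 0.3456, M+6 0.2293, M+8 0.0761, M+10 0.0101. Base peak = M+4.
P(M+4) = C(5,2) × 0.6011^3 × 0.3989^2 = 10 × 0.21719018 × 0.15912121 = 0.345596 (base)
P(M+8) = C(5,4) × 0.6011^1 × 0.3989^4 = 5 × 0.6011 × 0.02531956 = 0.076098
Relative intensity = 0.076098 / 0.345596 × 100 = 22.0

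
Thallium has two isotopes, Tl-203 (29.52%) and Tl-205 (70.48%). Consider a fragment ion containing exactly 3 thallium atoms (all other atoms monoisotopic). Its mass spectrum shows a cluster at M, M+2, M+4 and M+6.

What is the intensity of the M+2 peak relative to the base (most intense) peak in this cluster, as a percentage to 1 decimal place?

41.9%

(0.2952 + 0.7048)^3 gives M 0.0257, M+2 0.1843, M+4 0.4399, M+6 0.3501; the largest is M+4.
P(M+4) = C(3,2) × 0.2952^1 × 0.7048^2 = 3 × 0.2952 × 0.49674304 = 0.439916 (base)
P(M+2) = C(3,1) × 0.2952^2 × 0.7048^1 = 3 × 0.08714304 × 0.7048 = 0.184255
Relative intensity = 0.184255 / 0.439916 × 100 = 41.9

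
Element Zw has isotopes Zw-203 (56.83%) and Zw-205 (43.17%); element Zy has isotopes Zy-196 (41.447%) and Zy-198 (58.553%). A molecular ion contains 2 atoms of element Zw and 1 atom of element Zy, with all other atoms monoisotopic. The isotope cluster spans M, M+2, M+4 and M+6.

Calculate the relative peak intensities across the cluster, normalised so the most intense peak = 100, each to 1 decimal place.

34.1 : 100.0 : 92.9 : 27.8

Element Zw pattern (n=2): 0.32296489 : 0.49067022 : 0.18636489
Element Zy pattern (n=1): 0.41447 : 0.58553
Convolve the two distributions (both contribute in 2-u steps):
  M: 0.32296489×0.41447 = 0.133859
  M+2: 0.32296489×0.58553 + 0.49067022×0.41447 = 0.392474
  M+4: 0.49067022×0.58553 + 0.18636489×0.41447 = 0.364545
  M+6: 0.18636489×0.58553 = 0.109122
Scale to base peak (0.392474) = 100: 34.1 : 100.0 : 92.9 : 27.8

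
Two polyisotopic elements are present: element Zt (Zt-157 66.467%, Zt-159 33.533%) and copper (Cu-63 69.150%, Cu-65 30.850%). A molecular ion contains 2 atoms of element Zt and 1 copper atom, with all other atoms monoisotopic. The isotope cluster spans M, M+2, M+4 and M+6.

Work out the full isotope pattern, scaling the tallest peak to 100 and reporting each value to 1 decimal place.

Element Zt pattern (n=2): 0.44178621 : 0.44576758 : 0.11244621
Copper pattern (n=1): 0.6915 : 0.3085
Convolve the two distributions (both contribute in 2-u steps):
  M: 0.44178621×0.6915 = 0.305495
  M+2: 0.44178621×0.3085 + 0.44576758×0.6915 = 0.444539
  M+4: 0.44576758×0.3085 + 0.11244621×0.6915 = 0.215276
  M+6: 0.11244621×0.3085 = 0.034690
Scale to base peak (0.444539) = 100: 68.7 : 100.0 : 48.4 : 7.8

68.7 : 100.0 : 48.4 : 7.8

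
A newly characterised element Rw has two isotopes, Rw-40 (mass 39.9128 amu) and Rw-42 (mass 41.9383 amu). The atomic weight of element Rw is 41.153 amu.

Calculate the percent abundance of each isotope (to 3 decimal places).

Let x be the fractional abundance of Rw-40; then Rw-42 has abundance 1 − x.
39.9128·x + 41.9383·(1 − x) = 41.153
(39.9128 − 41.9383)·x = 41.153 − 41.9383
x = -0.7853 / -2.0255 = 0.38771 → 38.771% Rw-40, 61.229% Rw-42.

Rw-40: 38.771%, Rw-42: 61.229%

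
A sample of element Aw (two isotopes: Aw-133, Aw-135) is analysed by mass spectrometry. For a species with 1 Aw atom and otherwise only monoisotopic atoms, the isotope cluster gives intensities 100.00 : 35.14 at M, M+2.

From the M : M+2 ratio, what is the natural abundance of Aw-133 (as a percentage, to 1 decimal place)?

74.0%

Let p = fractional abundance of Aw-133. I(M+2)/I(M) = [C(1,1)·p^0·(1−p)] / p^1 = 1·(1−p)/p = 35.14/100.00 = 0.3514
(1−p)/p = 0.3514/1 = 0.3514  ⇒  p = 1/(1 + 0.3514) = 0.7400
Aw-133: 74.0%, Aw-135: 26.0%.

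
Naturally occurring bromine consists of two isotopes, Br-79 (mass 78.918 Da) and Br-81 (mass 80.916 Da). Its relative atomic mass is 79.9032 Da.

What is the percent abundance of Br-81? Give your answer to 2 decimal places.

With x = fraction of Br-79 (so Br-81 is 1 − x):
78.918·x + 80.916·(1 − x) = 79.9032
(78.918 − 80.916)·x = 79.9032 − 80.916
x = -1.0128 / -1.998 = 0.50691 → 50.69% Br-79, 49.31% Br-81.

49.31%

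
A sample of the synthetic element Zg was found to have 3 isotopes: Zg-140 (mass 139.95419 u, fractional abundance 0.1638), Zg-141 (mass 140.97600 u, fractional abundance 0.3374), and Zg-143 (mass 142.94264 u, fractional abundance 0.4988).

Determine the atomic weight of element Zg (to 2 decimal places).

The abundance-weighted mean is 0.1638 × 139.95419 + 0.3374 × 140.97600 + 0.4988 × 142.94264
= 22.924496 + 47.565302 + 71.299789 = 141.789587 u

141.79 u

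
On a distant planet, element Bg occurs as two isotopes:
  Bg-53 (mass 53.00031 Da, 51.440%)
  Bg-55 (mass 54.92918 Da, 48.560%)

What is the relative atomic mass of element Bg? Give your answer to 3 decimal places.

53.937 Da

Ar = Σ fᵢ·mᵢ = 0.51440 × 53.00031 + 0.48560 × 54.92918
= 27.263359 + 26.673610 = 53.936969 Da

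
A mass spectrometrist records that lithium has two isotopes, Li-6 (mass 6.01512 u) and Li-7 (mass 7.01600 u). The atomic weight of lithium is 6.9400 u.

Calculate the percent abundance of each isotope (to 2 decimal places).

Let x be the fractional abundance of Li-6; then Li-7 has abundance 1 − x.
6.01512·x + 7.01600·(1 − x) = 6.9400
(6.01512 − 7.01600)·x = 6.9400 − 7.01600
x = -0.07600 / -1.00088 = 0.07593 → 7.59% Li-6, 92.41% Li-7.

Li-6: 7.59%, Li-7: 92.41%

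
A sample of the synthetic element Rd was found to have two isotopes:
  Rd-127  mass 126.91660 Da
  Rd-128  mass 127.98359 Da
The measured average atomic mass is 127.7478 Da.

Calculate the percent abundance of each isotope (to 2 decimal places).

Rd-127: 22.10%, Rd-128: 77.90%

Writing the weighted mean with unknown fraction x of Rd-127:
126.91660·x + 127.98359·(1 − x) = 127.7478
(126.91660 − 127.98359)·x = 127.7478 − 127.98359
x = -0.23579 / -1.06699 = 0.22099 → 22.10% Rd-127, 77.90% Rd-128.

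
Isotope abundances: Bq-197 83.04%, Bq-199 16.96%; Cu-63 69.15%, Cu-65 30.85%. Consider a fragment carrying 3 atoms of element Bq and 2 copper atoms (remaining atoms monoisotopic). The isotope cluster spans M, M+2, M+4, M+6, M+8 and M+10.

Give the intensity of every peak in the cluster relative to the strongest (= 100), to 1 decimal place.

Element Bq pattern (n=3): 0.57261408 : 0.35085024 : 0.07165728 : 0.0048784
Copper pattern (n=2): 0.47817225 : 0.4266555 : 0.09517225
Convolve the two distributions (both contribute in 2-u steps):
  M: 0.57261408×0.47817225 = 0.273808
  M+2: 0.57261408×0.4266555 + 0.35085024×0.47817225 = 0.412076
  M+4: 0.57261408×0.09517225 + 0.35085024×0.4266555 + 0.07165728×0.47817225 = 0.238454
  M+6: 0.35085024×0.09517225 + 0.07165728×0.4266555 + 0.0048784×0.47817225 = 0.066297
  M+8: 0.07165728×0.09517225 + 0.0048784×0.4266555 = 0.008901
  M+10: 0.0048784×0.09517225 = 0.000464
Scale to base peak (0.412076) = 100: 66.4 : 100.0 : 57.9 : 16.1 : 2.2 : 0.1

66.4 : 100.0 : 57.9 : 16.1 : 2.2 : 0.1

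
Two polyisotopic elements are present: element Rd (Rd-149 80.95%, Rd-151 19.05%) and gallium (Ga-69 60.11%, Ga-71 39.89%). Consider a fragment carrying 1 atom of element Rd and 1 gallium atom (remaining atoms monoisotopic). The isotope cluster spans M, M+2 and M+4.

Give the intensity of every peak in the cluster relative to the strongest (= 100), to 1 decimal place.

100.0 : 89.9 : 15.6

Element Rd pattern (n=1): 0.8095 : 0.1905
Gallium pattern (n=1): 0.6011 : 0.3989
Convolve the two distributions (both contribute in 2-u steps):
  M: 0.8095×0.6011 = 0.486590
  M+2: 0.8095×0.3989 + 0.1905×0.6011 = 0.437419
  M+4: 0.1905×0.3989 = 0.075990
Scale to base peak (0.486590) = 100: 100.0 : 89.9 : 15.6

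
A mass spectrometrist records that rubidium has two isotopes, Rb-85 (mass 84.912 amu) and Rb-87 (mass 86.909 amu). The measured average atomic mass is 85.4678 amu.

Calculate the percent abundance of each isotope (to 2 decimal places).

Let x be the fractional abundance of Rb-85; then Rb-87 has abundance 1 − x.
84.912·x + 86.909·(1 − x) = 85.4678
(84.912 − 86.909)·x = 85.4678 − 86.909
x = -1.4412 / -1.997 = 0.72168 → 72.17% Rb-85, 27.83% Rb-87.

Rb-85: 72.17%, Rb-87: 27.83%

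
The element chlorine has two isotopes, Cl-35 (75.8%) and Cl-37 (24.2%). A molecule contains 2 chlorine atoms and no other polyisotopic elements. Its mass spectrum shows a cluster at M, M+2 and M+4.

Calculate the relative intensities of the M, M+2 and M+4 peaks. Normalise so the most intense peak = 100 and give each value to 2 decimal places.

100.00 : 63.85 : 10.19

Each Cl atom is independently Cl-35 (p = 0.758) or Cl-37 (q = 0.242); the cluster is the binomial expansion (p + q)^2.
P(M) = 0.758^2 = 0.574564
P(M+2) = 2 × 0.758^1 × 0.242^1 = 0.366872
P(M+4) = 0.242^2 = 0.058564
The M peak is largest (0.574564); scaling to 100 gives 100.00 : 63.85 : 10.19.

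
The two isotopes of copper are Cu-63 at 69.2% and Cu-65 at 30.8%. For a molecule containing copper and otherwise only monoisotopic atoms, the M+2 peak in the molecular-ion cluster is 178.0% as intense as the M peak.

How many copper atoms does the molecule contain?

The M+2/M ratio from n Cu atoms is n · q/p = n · 0.308/0.692.
n = 1.780 × 0.692/0.308 = 4.00 ≈ 4

4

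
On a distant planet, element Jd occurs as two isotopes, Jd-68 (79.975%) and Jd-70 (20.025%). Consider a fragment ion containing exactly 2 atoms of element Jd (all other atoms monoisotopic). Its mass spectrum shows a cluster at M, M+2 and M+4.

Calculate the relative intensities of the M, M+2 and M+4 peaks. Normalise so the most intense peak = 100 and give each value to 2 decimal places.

Each Jd atom is independently Jd-68 (p = 0.79975) or Jd-70 (q = 0.20025); the cluster is the binomial expansion (p + q)^2.
P(M) = 0.79975^2 = 0.639600
P(M+2) = 2 × 0.79975^1 × 0.20025^1 = 0.320300
P(M+4) = 0.20025^2 = 0.040100
The M peak is largest (0.639600); scaling to 100 gives 100.00 : 50.08 : 6.27.

100.00 : 50.08 : 6.27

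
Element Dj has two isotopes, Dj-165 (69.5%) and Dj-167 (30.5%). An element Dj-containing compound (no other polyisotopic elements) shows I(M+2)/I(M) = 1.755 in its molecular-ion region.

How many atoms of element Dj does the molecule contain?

4

For n independent Dj atoms, I(M+2)/I(M) = n · (abundance Dj-167) / (abundance Dj-165) = n · 0.305/0.695.
n = 1.755 × 0.695/0.305 = 4.00 ≈ 4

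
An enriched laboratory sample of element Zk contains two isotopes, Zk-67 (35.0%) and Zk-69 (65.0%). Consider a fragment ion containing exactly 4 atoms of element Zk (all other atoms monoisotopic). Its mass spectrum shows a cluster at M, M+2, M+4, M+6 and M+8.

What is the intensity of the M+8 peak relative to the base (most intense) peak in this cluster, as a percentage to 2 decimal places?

46.43%

Binomial terms of (0.350 + 0.650)^4: M 0.0150, M+2 0.1115, M+4 0.3105, M+6 0.3845, M+8 0.1785 → M+6 is the base peak.
P(M+6) = C(4,3) × 0.350^1 × 0.650^3 = 4 × 0.3500 × 0.274625 = 0.384475 (base)
P(M+8) = C(4,4) × 0.350^0 × 0.650^4 = 1 × 1.0000 × 0.17850625 = 0.178506
Relative intensity = 0.178506 / 0.384475 × 100 = 46.43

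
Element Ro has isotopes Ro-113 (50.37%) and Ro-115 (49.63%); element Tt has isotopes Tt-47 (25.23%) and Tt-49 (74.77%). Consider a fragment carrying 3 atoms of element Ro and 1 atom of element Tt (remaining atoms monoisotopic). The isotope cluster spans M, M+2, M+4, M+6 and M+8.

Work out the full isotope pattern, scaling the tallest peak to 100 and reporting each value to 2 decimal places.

8.57 : 50.71 : 100.00 : 82.14 : 24.29

Element Ro pattern (n=3): 0.12779559 : 0.37775431 : 0.37220462 : 0.12224548
Element Tt pattern (n=1): 0.2523 : 0.7477
Convolve the two distributions (both contribute in 2-u steps):
  M: 0.12779559×0.2523 = 0.032243
  M+2: 0.12779559×0.7477 + 0.37775431×0.2523 = 0.190860
  M+4: 0.37775431×0.7477 + 0.37220462×0.2523 = 0.376354
  M+6: 0.37220462×0.7477 + 0.12224548×0.2523 = 0.309140
  M+8: 0.12224548×0.7477 = 0.091403
Scale to base peak (0.376354) = 100: 8.57 : 50.71 : 100.00 : 82.14 : 24.29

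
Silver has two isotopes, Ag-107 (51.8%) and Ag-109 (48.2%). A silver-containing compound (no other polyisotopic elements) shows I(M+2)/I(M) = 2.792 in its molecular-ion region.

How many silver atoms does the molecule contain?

For n independent Ag atoms, I(M+2)/I(M) = n · (abundance Ag-109) / (abundance Ag-107) = n · 0.482/0.518.
n = 2.792 × 0.518/0.482 = 3.00 ≈ 3

3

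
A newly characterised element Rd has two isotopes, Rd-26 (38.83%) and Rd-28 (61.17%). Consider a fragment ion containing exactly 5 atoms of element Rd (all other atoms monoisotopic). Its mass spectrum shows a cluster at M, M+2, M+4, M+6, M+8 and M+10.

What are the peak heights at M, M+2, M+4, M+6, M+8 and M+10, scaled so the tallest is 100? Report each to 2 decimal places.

Each Rd atom is independently Rd-26 (p = 0.3883) or Rd-28 (q = 0.6117); the cluster is the binomial expansion (p + q)^5.
P(M) = 0.3883^5 = 0.008827
P(M+2) = 5 × 0.3883^4 × 0.6117^1 = 0.069531
P(M+4) = 10 × 0.3883^3 × 0.6117^2 = 0.219068
P(M+6) = 10 × 0.3883^2 × 0.6117^3 = 0.345104
P(M+8) = 5 × 0.3883^1 × 0.6117^4 = 0.271826
P(M+10) = 0.6117^5 = 0.085643
The M+6 peak is largest (0.345104); scaling to 100 gives 2.56 : 20.15 : 63.48 : 100.00 : 78.77 : 24.82.

2.56 : 20.15 : 63.48 : 100.00 : 78.77 : 24.82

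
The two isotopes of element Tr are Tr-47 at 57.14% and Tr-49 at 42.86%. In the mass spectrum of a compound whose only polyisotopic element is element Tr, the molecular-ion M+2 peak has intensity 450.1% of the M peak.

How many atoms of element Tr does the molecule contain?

6

With n Tr atoms, P(M+2)/P(M) = C(n,1)·p^(n−1)q / p^n = n·q/p = n · 0.4286/0.5714.
n = 4.501 × 0.5714/0.4286 = 6.00 ≈ 6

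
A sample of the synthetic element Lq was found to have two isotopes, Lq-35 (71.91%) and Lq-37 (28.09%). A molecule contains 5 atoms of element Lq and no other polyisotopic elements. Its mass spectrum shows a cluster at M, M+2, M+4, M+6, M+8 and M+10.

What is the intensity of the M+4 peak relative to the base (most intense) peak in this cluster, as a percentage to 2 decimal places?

Term probabilities: M 0.1923, M+2 0.3756, M+4 0.2934, M+6 0.1146, M+8 0.0224, M+10 0.0017. Base peak = M+2.
P(M+2) = C(5,1) × 0.7191^4 × 0.2809^1 = 5 × 0.26739738 × 0.2809 = 0.375560 (base)
P(M+4) = C(5,2) × 0.7191^3 × 0.2809^2 = 10 × 0.37185007 × 0.07890481 = 0.293408
Relative intensity = 0.293408 / 0.375560 × 100 = 78.13

78.13%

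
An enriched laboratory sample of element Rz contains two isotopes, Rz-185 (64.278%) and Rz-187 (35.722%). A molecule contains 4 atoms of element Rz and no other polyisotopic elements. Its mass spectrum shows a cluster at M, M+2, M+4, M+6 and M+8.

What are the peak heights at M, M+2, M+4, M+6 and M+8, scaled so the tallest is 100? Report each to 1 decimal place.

45.0 : 100.0 : 83.4 : 30.9 : 4.3

Expanding (0.64278 + 0.35722)^4:
P(M) = 0.64278^4 = 0.170706
P(M+2) = 4 × 0.64278^3 × 0.35722^1 = 0.379475
P(M+4) = 6 × 0.64278^2 × 0.35722^2 = 0.316335
P(M+6) = 4 × 0.64278^1 × 0.35722^3 = 0.117201
P(M+8) = 0.35722^4 = 0.016283
The M+2 peak is largest (0.379475); scaling to 100 gives 45.0 : 100.0 : 83.4 : 30.9 : 4.3.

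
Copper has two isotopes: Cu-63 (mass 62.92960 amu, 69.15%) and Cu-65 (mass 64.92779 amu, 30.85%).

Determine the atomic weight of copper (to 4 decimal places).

Average mass = Σ (abundance × isotope mass) = 0.6915 × 62.92960 + 0.3085 × 64.92779
= 43.515818 + 20.030223 = 63.546041 amu

63.5460 amu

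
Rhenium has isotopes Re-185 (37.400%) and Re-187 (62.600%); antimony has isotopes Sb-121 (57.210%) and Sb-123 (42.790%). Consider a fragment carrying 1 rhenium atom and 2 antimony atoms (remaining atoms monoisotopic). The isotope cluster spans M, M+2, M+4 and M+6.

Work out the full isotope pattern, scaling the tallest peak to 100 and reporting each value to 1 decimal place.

31.5 : 100.0 : 96.6 : 29.5

Rhenium pattern (n=1): 0.3740 : 0.6260
Antimony pattern (n=2): 0.32729841 : 0.48960318 : 0.18309841
Convolve the two distributions (both contribute in 2-u steps):
  M: 0.3740×0.32729841 = 0.122410
  M+2: 0.3740×0.48960318 + 0.6260×0.32729841 = 0.388000
  M+4: 0.3740×0.18309841 + 0.6260×0.48960318 = 0.374970
  M+6: 0.6260×0.18309841 = 0.114620
Scale to base peak (0.388000) = 100: 31.5 : 100.0 : 96.6 : 29.5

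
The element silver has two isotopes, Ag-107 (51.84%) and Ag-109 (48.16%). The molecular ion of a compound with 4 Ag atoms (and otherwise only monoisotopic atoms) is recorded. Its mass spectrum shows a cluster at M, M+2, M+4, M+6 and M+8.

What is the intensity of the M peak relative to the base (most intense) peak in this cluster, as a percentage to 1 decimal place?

(0.5184 + 0.4816)^4 gives M 0.0722, M+2 0.2684, M+4 0.3740, M+6 0.2316, M+8 0.0538; the largest is M+4.
P(M+4) = C(4,2) × 0.5184^2 × 0.4816^2 = 6 × 0.26873856 × 0.23193856 = 0.373985 (base)
P(M) = C(4,0) × 0.5184^4 × 0.4816^0 = 1 × 0.07222041 × 1.0000 = 0.072220
Relative intensity = 0.072220 / 0.373985 × 100 = 19.3

19.3%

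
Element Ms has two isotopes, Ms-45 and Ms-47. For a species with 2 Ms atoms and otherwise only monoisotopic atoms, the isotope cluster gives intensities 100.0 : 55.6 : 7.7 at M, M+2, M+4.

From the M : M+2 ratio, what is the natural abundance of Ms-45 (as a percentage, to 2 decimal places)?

78.25%

Let p = fractional abundance of Ms-45. I(M+2)/I(M) = [C(2,1)·p^1·(1−p)] / p^2 = 2·(1−p)/p = 55.6/100.0 = 0.5560
(1−p)/p = 0.5560/2 = 0.2780  ⇒  p = 1/(1 + 0.2780) = 0.7825
Ms-45: 78.25%, Ms-47: 21.75%.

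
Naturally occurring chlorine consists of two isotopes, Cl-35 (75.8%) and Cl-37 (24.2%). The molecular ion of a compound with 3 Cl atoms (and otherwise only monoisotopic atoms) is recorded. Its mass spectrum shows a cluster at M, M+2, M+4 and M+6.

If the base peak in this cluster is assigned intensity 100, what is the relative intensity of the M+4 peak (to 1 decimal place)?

30.6

(0.758 + 0.242)^3 gives M 0.4355, M+2 0.4171, M+4 0.1332, M+6 0.0142; the largest is M.
P(M) = C(3,0) × 0.758^3 × 0.242^0 = 1 × 0.43551951 × 1.0000 = 0.435520 (base)
P(M+4) = C(3,2) × 0.758^1 × 0.242^2 = 3 × 0.7580 × 0.058564 = 0.133175
Relative intensity = 0.133175 / 0.435520 × 100 = 30.6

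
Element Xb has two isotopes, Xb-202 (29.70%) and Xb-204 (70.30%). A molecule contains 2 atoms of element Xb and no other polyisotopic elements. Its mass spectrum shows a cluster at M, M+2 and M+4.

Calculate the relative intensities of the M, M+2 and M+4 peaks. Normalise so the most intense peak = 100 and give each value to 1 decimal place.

17.8 : 84.5 : 100.0

The 2 Xb atoms are independent, so intensities follow the terms of (0.2970 + 0.7030)^2.
P(M) = 0.2970^2 = 0.088209
P(M+2) = 2 × 0.2970^1 × 0.7030^1 = 0.417582
P(M+4) = 0.7030^2 = 0.494209
The M+4 peak is largest (0.494209); scaling to 100 gives 17.8 : 84.5 : 100.0.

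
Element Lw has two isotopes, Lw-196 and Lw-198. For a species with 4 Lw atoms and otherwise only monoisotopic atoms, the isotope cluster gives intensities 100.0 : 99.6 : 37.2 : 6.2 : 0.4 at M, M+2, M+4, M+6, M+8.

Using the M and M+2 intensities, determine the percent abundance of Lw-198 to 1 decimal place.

19.9%

Let p = fractional abundance of Lw-196. I(M+2)/I(M) = [C(4,1)·p^3·(1−p)] / p^4 = 4·(1−p)/p = 99.6/100.0 = 0.9960
(1−p)/p = 0.9960/4 = 0.2490  ⇒  p = 1/(1 + 0.2490) = 0.8006
Lw-196: 80.1%, Lw-198: 19.9%.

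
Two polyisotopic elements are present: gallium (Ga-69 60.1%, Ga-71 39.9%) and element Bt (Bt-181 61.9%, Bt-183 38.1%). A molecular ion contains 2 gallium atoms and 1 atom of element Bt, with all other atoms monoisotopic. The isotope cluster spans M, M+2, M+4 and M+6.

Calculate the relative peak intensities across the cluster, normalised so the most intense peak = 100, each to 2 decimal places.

51.46 : 100.00 : 64.74 : 13.96

Gallium pattern (n=2): 0.361201 : 0.479598 : 0.159201
Element Bt pattern (n=1): 0.6190 : 0.3810
Convolve the two distributions (both contribute in 2-u steps):
  M: 0.361201×0.6190 = 0.223583
  M+2: 0.361201×0.3810 + 0.479598×0.6190 = 0.434489
  M+4: 0.479598×0.3810 + 0.159201×0.6190 = 0.281272
  M+6: 0.159201×0.3810 = 0.060656
Scale to base peak (0.434489) = 100: 51.46 : 100.00 : 64.74 : 13.96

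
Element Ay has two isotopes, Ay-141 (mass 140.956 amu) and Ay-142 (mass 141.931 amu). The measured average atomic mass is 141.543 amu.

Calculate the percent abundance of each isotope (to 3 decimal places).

Writing the weighted mean with unknown fraction x of Ay-141:
140.956·x + 141.931·(1 − x) = 141.543
(140.956 − 141.931)·x = 141.543 − 141.931
x = -0.388 / -0.975 = 0.39795 → 39.795% Ay-141, 60.205% Ay-142.

Ay-141: 39.795%, Ay-142: 60.205%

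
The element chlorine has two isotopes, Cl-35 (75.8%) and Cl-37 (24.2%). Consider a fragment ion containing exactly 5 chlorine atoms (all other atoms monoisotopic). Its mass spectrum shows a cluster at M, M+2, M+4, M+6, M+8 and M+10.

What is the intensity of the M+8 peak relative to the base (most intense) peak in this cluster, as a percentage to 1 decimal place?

Binomial terms of (0.758 + 0.242)^5: M 0.2502, M+2 0.3994, M+4 0.2551, M+6 0.0814, M+8 0.0130, M+10 0.0008 → M+2 is the base peak.
P(M+2) = C(5,1) × 0.758^4 × 0.242^1 = 5 × 0.33012379 × 0.2420 = 0.399450 (base)
P(M+8) = C(5,4) × 0.758^1 × 0.242^4 = 5 × 0.7580 × 0.00342974 = 0.012999
Relative intensity = 0.012999 / 0.399450 × 100 = 3.3

3.3%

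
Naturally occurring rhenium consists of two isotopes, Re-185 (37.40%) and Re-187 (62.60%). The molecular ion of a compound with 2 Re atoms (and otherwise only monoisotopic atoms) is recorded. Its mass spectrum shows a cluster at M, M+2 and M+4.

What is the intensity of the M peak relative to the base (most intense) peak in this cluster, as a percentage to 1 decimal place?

Term probabilities: M 0.1399, M+2 0.4682, M+4 0.3919. Base peak = M+2.
P(M+2) = C(2,1) × 0.3740^1 × 0.6260^1 = 2 × 0.3740 × 0.6260 = 0.468248 (base)
P(M) = C(2,0) × 0.3740^2 × 0.6260^0 = 1 × 0.139876 × 1.0000 = 0.139876
Relative intensity = 0.139876 / 0.468248 × 100 = 29.9

29.9%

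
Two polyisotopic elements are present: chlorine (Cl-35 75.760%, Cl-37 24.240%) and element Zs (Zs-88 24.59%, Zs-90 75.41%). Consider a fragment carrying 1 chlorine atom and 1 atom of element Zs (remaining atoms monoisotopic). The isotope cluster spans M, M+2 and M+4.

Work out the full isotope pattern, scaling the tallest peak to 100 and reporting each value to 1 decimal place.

29.5 : 100.0 : 29.0

Chlorine pattern (n=1): 0.7576 : 0.2424
Element Zs pattern (n=1): 0.2459 : 0.7541
Convolve the two distributions (both contribute in 2-u steps):
  M: 0.7576×0.2459 = 0.186294
  M+2: 0.7576×0.7541 + 0.2424×0.2459 = 0.630912
  M+4: 0.2424×0.7541 = 0.182794
Scale to base peak (0.630912) = 100: 29.5 : 100.0 : 29.0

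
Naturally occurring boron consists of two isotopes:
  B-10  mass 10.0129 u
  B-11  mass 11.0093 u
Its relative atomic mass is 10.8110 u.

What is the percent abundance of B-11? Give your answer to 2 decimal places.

80.10%

With x = fraction of B-10 (so B-11 is 1 − x):
10.0129·x + 11.0093·(1 − x) = 10.8110
(10.0129 − 11.0093)·x = 10.8110 − 11.0093
x = -0.1983 / -0.9964 = 0.19902 → 19.90% B-10, 80.10% B-11.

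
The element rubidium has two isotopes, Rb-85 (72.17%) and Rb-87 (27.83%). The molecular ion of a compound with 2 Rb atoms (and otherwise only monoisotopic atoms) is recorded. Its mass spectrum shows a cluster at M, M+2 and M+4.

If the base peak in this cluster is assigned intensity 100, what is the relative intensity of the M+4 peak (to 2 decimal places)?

14.87

(0.7217 + 0.2783)^2 gives M 0.5209, M+2 0.4017, M+4 0.0775; the largest is M.
P(M) = C(2,0) × 0.7217^2 × 0.2783^0 = 1 × 0.52085089 × 1.0000 = 0.520851 (base)
P(M+4) = C(2,2) × 0.7217^0 × 0.2783^2 = 1 × 1.0000 × 0.07745089 = 0.077451
Relative intensity = 0.077451 / 0.520851 × 100 = 14.87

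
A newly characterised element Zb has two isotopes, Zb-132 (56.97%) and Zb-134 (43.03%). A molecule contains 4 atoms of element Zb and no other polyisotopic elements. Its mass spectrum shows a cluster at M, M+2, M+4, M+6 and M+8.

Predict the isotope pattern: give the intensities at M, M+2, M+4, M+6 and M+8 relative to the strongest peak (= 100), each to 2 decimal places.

Each Zb atom is independently Zb-132 (p = 0.5697) or Zb-134 (q = 0.4303); the cluster is the binomial expansion (p + q)^4.
P(M) = 0.5697^4 = 0.105338
P(M+2) = 4 × 0.5697^3 × 0.4303^1 = 0.318251
P(M+4) = 6 × 0.5697^2 × 0.4303^2 = 0.360567
P(M+6) = 4 × 0.5697^1 × 0.4303^3 = 0.181560
P(M+8) = 0.4303^4 = 0.034284
The M+4 peak is largest (0.360567); scaling to 100 gives 29.21 : 88.26 : 100.00 : 50.35 : 9.51.

29.21 : 88.26 : 100.00 : 50.35 : 9.51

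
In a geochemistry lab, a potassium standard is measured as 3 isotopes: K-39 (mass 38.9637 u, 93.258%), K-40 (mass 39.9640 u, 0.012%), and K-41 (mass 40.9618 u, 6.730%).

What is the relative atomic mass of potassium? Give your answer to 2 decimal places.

39.10 u

The abundance-weighted mean is 0.93258 × 38.9637 + 0.00012 × 39.9640 + 0.06730 × 40.9618
= 36.33677 + 0.00480 + 2.75673 = 39.09830 u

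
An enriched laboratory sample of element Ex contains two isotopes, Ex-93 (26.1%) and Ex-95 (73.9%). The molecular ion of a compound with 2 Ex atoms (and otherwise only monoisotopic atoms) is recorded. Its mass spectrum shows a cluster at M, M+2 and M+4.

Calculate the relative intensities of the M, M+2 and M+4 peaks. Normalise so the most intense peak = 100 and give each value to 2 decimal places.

The 2 Ex atoms are independent, so intensities follow the terms of (0.261 + 0.739)^2.
P(M) = 0.261^2 = 0.068121
P(M+2) = 2 × 0.261^1 × 0.739^1 = 0.385758
P(M+4) = 0.739^2 = 0.546121
The M+4 peak is largest (0.546121); scaling to 100 gives 12.47 : 70.64 : 100.00.

12.47 : 70.64 : 100.00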